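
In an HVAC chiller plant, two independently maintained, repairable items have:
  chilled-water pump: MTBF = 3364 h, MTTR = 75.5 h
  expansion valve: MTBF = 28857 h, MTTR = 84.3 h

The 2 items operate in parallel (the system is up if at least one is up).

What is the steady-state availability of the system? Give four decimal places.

A(chilled-water pump) = MTBF/(MTBF+MTTR) = 3364/(3364+75.5) = 0.978049
A(expansion valve) = MTBF/(MTBF+MTTR) = 28857/(28857+84.3) = 0.997087
Parallel availability: 1 − (1 − 0.978049)(1 − 0.997087) = 0.9999

0.9999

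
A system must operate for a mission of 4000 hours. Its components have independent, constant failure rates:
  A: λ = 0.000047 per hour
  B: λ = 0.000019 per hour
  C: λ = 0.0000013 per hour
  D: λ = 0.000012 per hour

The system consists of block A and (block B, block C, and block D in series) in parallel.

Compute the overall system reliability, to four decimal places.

R(A) = exp(−0.000047 × 4000) = 0.828615
R(B) = exp(−0.000019 × 4000) = 0.926816
R(C) = exp(−0.0000013 × 4000) = 0.994813
R(D) = exp(−0.000012 × 4000) = 0.953134
Series (B, C, and D): 0.926816 × 0.994813 × 0.953134 = 0.878798
Parallel (A and [0.878798]): 1 − (1 − 0.828615)(1 − 0.878798) = 0.9792

0.9792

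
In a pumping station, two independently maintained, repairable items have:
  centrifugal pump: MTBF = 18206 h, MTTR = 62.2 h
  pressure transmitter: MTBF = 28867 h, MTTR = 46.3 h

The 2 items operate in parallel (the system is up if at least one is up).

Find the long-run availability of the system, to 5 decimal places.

A(centrifugal pump) = MTBF/(MTBF+MTTR) = 18206/(18206+62.2) = 0.996595
A(pressure transmitter) = MTBF/(MTBF+MTTR) = 28867/(28867+46.3) = 0.998399
Parallel availability: 1 − (1 − 0.996595)(1 − 0.998399) = 0.99999

0.99999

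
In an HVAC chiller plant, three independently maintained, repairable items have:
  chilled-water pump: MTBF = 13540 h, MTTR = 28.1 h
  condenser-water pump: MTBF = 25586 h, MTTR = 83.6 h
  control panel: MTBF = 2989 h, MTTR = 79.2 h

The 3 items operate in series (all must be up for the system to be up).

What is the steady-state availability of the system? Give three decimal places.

A(chilled-water pump) = MTBF/(MTBF+MTTR) = 13540/(13540+28.1) = 0.997929
A(condenser-water pump) = MTBF/(MTBF+MTTR) = 25586/(25586+83.6) = 0.996743
A(control panel) = MTBF/(MTBF+MTTR) = 2989/(2989+79.2) = 0.974187
Series availability: 0.997929 × 0.996743 × 0.974187 = 0.969

0.969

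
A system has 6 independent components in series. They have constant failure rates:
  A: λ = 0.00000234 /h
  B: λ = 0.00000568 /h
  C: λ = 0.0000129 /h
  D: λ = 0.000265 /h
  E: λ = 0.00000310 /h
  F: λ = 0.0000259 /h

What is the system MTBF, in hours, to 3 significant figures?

3180

Series of exponential components: λ_sys = Σ λ_i
λ_sys = 0.00000234 + 0.00000568 + 0.0000129 + 0.000265 + 0.00000310 + 0.0000259 = 3.1492e-04 /h
MTBF = 1 / λ_sys = 3180 h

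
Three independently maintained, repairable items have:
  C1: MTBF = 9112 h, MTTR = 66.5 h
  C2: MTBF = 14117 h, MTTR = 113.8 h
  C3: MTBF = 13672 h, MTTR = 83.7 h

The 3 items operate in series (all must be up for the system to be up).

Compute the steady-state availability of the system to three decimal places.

0.979

A(C1) = MTBF/(MTBF+MTTR) = 9112/(9112+66.5) = 0.992755
A(C2) = MTBF/(MTBF+MTTR) = 14117/(14117+113.8) = 0.992003
A(C3) = MTBF/(MTBF+MTTR) = 13672/(13672+83.7) = 0.993915
Series availability: 0.992755 × 0.992003 × 0.993915 = 0.979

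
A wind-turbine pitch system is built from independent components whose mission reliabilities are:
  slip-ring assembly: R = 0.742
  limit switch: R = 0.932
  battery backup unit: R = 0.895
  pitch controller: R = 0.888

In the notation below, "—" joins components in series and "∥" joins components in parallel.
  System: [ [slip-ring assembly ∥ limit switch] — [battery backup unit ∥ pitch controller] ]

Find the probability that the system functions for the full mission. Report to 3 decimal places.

0.971

Parallel (slip-ring assembly and limit switch): 1 − (1 − 0.74200)(1 − 0.93200) = 0.98246
Parallel (battery backup unit and pitch controller): 1 − (1 − 0.89500)(1 − 0.88800) = 0.98824
Series ([0.98246] and [0.98824]): 0.98246 × 0.98824 = 0.971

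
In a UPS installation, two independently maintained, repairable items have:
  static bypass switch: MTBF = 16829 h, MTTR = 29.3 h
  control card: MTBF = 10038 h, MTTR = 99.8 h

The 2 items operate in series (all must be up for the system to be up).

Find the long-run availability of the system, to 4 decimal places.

A(static bypass switch) = MTBF/(MTBF+MTTR) = 16829/(16829+29.3) = 0.998262
A(control card) = MTBF/(MTBF+MTTR) = 10038/(10038+99.8) = 0.990156
Series availability: 0.998262 × 0.990156 = 0.9884

0.9884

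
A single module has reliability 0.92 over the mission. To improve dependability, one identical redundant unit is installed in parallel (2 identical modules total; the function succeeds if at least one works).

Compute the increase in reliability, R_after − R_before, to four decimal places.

0.0736

R_before = 0.92
R_after = 1 − (1 − 0.92)^2 = 0.9936
ΔR = 0.9936 − 0.92 = 0.0736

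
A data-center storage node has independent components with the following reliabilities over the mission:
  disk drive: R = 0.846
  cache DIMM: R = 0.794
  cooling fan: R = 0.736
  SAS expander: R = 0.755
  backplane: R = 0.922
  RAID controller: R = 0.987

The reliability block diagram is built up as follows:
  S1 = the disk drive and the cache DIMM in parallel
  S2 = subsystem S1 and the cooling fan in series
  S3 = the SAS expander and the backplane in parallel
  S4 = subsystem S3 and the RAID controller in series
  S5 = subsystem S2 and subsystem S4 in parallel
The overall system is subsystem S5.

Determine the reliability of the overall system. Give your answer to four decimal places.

Parallel (disk drive and cache DIMM): 1 − (1 − 0.846000)(1 − 0.794000) = 0.968276
Series ([0.968276] and cooling fan): 0.968276 × 0.736000 = 0.712651
Parallel (SAS expander and backplane): 1 − (1 − 0.755000)(1 − 0.922000) = 0.980890
Series ([0.980890] and RAID controller): 0.980890 × 0.987000 = 0.968138
Parallel ([0.712651] and [0.968138]): 1 − (1 − 0.712651)(1 − 0.968138) = 0.9908

0.9908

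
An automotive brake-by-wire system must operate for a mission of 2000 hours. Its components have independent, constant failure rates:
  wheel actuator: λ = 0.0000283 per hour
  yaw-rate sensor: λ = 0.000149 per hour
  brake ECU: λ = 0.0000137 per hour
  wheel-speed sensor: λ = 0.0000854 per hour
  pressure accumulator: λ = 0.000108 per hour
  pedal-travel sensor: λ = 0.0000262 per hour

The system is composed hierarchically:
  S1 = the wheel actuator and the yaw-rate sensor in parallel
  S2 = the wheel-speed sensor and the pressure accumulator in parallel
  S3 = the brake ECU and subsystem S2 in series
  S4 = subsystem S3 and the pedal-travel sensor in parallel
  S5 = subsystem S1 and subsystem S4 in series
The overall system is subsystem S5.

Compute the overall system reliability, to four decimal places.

0.9830

R(wheel actuator) = exp(−0.0000283 × 2000) = 0.944972
R(yaw-rate sensor) = exp(−0.000149 × 2000) = 0.742301
R(brake ECU) = exp(−0.0000137 × 2000) = 0.972972
R(wheel-speed sensor) = exp(−0.0000854 × 2000) = 0.842990
R(pressure accumulator) = exp(−0.000108 × 2000) = 0.805735
R(pedal-travel sensor) = exp(−0.0000262 × 2000) = 0.948949
Parallel (wheel actuator and yaw-rate sensor): 1 − (1 − 0.944972)(1 − 0.742301) = 0.985819
Parallel (wheel-speed sensor and pressure accumulator): 1 − (1 − 0.842990)(1 − 0.805735) = 0.969498
Series (brake ECU and [0.969498]): 0.972972 × 0.969498 = 0.943294
Parallel ([0.943294] and pedal-travel sensor): 1 − (1 − 0.943294)(1 − 0.948949) = 0.997105
Series ([0.985819] and [0.997105]): 0.985819 × 0.997105 = 0.9830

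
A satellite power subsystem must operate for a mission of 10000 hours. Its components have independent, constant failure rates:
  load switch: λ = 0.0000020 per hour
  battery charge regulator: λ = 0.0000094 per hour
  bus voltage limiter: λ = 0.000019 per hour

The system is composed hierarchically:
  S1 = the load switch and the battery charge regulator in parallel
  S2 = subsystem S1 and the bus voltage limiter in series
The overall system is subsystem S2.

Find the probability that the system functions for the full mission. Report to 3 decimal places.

0.825

R(load switch) = exp(−0.0000020 × 10000) = 0.98020
R(battery charge regulator) = exp(−0.0000094 × 10000) = 0.91028
R(bus voltage limiter) = exp(−0.000019 × 10000) = 0.82696
Parallel (load switch and battery charge regulator): 1 − (1 − 0.98020)(1 − 0.91028) = 0.99822
Series ([0.99822] and bus voltage limiter): 0.99822 × 0.82696 = 0.825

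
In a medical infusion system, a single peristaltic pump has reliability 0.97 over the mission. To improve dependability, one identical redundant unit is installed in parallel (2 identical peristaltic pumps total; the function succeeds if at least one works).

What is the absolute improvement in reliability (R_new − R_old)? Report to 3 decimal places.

0.029

R_before = 0.97
R_after = 1 − (1 − 0.97)^2 = 0.999
ΔR = 0.999 − 0.97 = 0.029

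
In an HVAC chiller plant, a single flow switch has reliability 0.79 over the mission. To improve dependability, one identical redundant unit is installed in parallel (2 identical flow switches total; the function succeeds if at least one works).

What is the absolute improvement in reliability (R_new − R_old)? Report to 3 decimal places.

0.166

R_before = 0.79
R_after = 1 − (1 − 0.79)^2 = 0.956
ΔR = 0.956 − 0.79 = 0.166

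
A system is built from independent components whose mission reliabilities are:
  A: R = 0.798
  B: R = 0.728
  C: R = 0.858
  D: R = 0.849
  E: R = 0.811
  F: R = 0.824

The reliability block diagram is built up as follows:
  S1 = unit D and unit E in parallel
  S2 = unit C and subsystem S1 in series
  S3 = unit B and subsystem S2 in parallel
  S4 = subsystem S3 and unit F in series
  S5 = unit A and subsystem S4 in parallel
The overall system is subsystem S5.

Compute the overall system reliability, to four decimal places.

Parallel (D and E): 1 − (1 − 0.849000)(1 − 0.811000) = 0.971461
Series (C and [0.971461]): 0.858000 × 0.971461 = 0.833514
Parallel (B and [0.833514]): 1 − (1 − 0.728000)(1 − 0.833514) = 0.954716
Series ([0.954716] and F): 0.954716 × 0.824000 = 0.786686
Parallel (A and [0.786686]): 1 − (1 − 0.798000)(1 − 0.786686) = 0.9569

0.9569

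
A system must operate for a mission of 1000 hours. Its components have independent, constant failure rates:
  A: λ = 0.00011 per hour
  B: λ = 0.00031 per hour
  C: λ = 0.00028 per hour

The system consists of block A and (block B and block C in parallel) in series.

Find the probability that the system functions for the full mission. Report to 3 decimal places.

R(A) = exp(−0.00011 × 1000) = 0.89583
R(B) = exp(−0.00031 × 1000) = 0.73345
R(C) = exp(−0.00028 × 1000) = 0.75578
Parallel (B and C): 1 − (1 − 0.73345)(1 − 0.75578) = 0.93490
Series (A and [0.93490]): 0.89583 × 0.93490 = 0.838

0.838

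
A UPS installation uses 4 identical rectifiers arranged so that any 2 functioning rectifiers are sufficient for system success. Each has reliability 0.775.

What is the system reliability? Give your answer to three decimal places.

0.962

R = Σ_{i=2}^{4} C(4,i) p^i (1−p)^{4−i} with p = 0.775
C(4,2)·0.775^2·0.225^2 = 0.18244
C(4,3)·0.775^3·0.225^1 = 0.41894
C(4,4)·0.775^4·0.225^0 = 0.36075
Sum = 0.962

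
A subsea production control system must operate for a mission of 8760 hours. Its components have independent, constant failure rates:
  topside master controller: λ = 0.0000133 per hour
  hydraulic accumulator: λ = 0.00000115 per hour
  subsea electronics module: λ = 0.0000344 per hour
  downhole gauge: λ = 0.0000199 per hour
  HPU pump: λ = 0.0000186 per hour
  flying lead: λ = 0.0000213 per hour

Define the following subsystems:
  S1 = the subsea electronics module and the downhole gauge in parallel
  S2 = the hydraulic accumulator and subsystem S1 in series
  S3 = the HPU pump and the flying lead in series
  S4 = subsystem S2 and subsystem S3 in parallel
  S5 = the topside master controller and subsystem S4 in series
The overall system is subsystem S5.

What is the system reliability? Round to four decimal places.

R(topside master controller) = exp(−0.0000133 × 8760) = 0.890023
R(hydraulic accumulator) = exp(−0.00000115 × 8760) = 0.989977
R(subsea electronics module) = exp(−0.0000344 × 8760) = 0.739823
R(downhole gauge) = exp(−0.0000199 × 8760) = 0.840025
R(HPU pump) = exp(−0.0000186 × 8760) = 0.849646
R(flying lead) = exp(−0.0000213 × 8760) = 0.829786
Parallel (subsea electronics module and downhole gauge): 1 − (1 − 0.739823)(1 − 0.840025) = 0.958378
Series (hydraulic accumulator and [0.958378]): 0.989977 × 0.958378 = 0.948772
Series (HPU pump and flying lead): 0.849646 × 0.829786 = 0.705024
Parallel ([0.948772] and [0.705024]): 1 − (1 − 0.948772)(1 − 0.705024) = 0.984889
Series (topside master controller and [0.984889]): 0.890023 × 0.984889 = 0.8766

0.8766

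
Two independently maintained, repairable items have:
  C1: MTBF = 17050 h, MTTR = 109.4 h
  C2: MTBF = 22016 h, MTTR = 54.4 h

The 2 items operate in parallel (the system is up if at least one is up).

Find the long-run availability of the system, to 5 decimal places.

0.99998

A(C1) = MTBF/(MTBF+MTTR) = 17050/(17050+109.4) = 0.993624
A(C2) = MTBF/(MTBF+MTTR) = 22016/(22016+54.4) = 0.997535
Parallel availability: 1 − (1 − 0.993624)(1 − 0.997535) = 0.99998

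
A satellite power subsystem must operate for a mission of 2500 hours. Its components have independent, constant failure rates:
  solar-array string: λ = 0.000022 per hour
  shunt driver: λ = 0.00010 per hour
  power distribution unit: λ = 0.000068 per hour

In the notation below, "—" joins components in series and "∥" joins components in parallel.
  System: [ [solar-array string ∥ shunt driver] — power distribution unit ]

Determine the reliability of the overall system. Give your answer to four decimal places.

0.8337

R(solar-array string) = exp(−0.000022 × 2500) = 0.946485
R(shunt driver) = exp(−0.00010 × 2500) = 0.778801
R(power distribution unit) = exp(−0.000068 × 2500) = 0.843665
Parallel (solar-array string and shunt driver): 1 − (1 − 0.946485)(1 − 0.778801) = 0.988163
Series ([0.988163] and power distribution unit): 0.988163 × 0.843665 = 0.8337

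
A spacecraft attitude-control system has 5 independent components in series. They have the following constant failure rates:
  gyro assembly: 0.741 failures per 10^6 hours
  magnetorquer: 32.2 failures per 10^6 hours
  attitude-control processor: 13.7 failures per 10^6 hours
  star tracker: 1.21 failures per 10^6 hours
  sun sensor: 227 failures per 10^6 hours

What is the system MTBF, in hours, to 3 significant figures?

3640

Series of exponential components: λ_sys = Σ λ_i
λ_sys = 0.000000741 + 0.0000322 + 0.0000137 + 0.00000121 + 0.000227 = 2.7485e-04 /h
MTBF = 1 / λ_sys = 3640 h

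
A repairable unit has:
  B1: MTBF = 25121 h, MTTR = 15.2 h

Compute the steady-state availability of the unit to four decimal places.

A(B1) = MTBF/(MTBF+MTTR) = 25121/(25121+15.2) = 0.9994

0.9994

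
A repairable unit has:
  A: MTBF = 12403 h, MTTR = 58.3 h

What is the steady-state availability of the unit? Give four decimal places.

0.9953

A(A) = MTBF/(MTBF+MTTR) = 12403/(12403+58.3) = 0.9953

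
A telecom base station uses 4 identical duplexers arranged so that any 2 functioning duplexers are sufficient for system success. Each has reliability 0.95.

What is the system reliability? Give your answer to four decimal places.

0.9995

R = Σ_{i=2}^{4} C(4,i) p^i (1−p)^{4−i} with p = 0.95
C(4,2)·0.95^2·0.05^2 = 0.013538
C(4,3)·0.95^3·0.05^1 = 0.171475
C(4,4)·0.95^4·0.05^0 = 0.814506
Sum = 0.9995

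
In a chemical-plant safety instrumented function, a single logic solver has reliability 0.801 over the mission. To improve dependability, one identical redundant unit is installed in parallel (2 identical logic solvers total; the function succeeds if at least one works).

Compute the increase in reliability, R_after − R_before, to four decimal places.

0.1594

R_before = 0.801
R_after = 1 − (1 − 0.801)^2 = 0.9604
ΔR = 0.9604 − 0.801 = 0.1594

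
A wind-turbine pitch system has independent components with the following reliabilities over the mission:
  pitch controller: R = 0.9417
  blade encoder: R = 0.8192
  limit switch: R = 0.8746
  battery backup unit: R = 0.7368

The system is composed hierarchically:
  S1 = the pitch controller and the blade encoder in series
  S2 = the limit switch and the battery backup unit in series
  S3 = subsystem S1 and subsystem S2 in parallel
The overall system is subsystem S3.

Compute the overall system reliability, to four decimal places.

0.9187

Series (pitch controller and blade encoder): 0.941700 × 0.819200 = 0.771441
Series (limit switch and battery backup unit): 0.874600 × 0.736800 = 0.644405
Parallel ([0.771441] and [0.644405]): 1 − (1 − 0.771441)(1 − 0.644405) = 0.9187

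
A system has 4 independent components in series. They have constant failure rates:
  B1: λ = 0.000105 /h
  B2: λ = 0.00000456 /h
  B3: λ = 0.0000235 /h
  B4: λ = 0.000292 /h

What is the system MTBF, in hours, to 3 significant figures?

Series of exponential components: λ_sys = Σ λ_i
λ_sys = 0.000105 + 0.00000456 + 0.0000235 + 0.000292 = 4.2506e-04 /h
MTBF = 1 / λ_sys = 2350 h

2350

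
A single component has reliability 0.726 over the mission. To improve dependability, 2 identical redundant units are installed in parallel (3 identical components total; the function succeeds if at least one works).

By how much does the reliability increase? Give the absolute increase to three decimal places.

0.253

R_before = 0.726
R_after = 1 − (1 − 0.726)^3 = 0.979
ΔR = 0.979 − 0.726 = 0.253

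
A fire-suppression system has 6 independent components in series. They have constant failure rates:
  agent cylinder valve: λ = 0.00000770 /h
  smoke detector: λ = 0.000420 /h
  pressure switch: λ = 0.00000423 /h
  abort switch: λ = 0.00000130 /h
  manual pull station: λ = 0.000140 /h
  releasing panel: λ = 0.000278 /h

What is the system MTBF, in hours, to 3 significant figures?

1170

Series of exponential components: λ_sys = Σ λ_i
λ_sys = 0.00000770 + 0.000420 + 0.00000423 + 0.00000130 + 0.000140 + 0.000278 = 8.5123e-04 /h
MTBF = 1 / λ_sys = 1170 h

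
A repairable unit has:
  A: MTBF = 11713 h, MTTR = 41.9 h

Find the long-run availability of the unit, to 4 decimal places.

A(A) = MTBF/(MTBF+MTTR) = 11713/(11713+41.9) = 0.9964

0.9964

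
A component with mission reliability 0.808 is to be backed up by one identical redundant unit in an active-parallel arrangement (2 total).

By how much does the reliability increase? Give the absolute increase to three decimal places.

R_before = 0.808
R_after = 1 − (1 − 0.808)^2 = 0.963
ΔR = 0.963 − 0.808 = 0.155

0.155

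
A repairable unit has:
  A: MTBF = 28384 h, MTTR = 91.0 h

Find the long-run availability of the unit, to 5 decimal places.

A(A) = MTBF/(MTBF+MTTR) = 28384/(28384+91.0) = 0.99680

0.99680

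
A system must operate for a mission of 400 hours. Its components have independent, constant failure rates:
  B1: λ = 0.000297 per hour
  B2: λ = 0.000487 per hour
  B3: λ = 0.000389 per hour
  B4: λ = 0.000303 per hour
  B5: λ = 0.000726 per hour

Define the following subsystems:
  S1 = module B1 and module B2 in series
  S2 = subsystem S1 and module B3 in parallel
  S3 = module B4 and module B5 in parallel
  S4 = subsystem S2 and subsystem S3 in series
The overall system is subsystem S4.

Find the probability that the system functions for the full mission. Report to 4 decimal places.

R(B1) = exp(−0.000297 × 400) = 0.887985
R(B2) = exp(−0.000487 × 400) = 0.822999
R(B3) = exp(−0.000389 × 400) = 0.855901
R(B4) = exp(−0.000303 × 400) = 0.885857
R(B5) = exp(−0.000726 × 400) = 0.747964
Series (B1 and B2): 0.887985 × 0.822999 = 0.730811
Parallel ([0.730811] and B3): 1 − (1 − 0.730811)(1 − 0.855901) = 0.961210
Parallel (B4 and B5): 1 − (1 − 0.885857)(1 − 0.747964) = 0.971232
Series ([0.961210] and [0.971232]): 0.961210 × 0.971232 = 0.9336

0.9336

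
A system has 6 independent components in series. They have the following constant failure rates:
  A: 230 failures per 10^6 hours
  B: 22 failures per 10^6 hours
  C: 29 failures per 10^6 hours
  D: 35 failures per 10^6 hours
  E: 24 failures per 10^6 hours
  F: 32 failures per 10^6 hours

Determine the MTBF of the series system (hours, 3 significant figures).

Series of exponential components: λ_sys = Σ λ_i
λ_sys = 0.00023 + 0.000022 + 0.000029 + 0.000035 + 0.000024 + 0.000032 = 3.7200e-04 /h
MTBF = 1 / λ_sys = 2690 h

2690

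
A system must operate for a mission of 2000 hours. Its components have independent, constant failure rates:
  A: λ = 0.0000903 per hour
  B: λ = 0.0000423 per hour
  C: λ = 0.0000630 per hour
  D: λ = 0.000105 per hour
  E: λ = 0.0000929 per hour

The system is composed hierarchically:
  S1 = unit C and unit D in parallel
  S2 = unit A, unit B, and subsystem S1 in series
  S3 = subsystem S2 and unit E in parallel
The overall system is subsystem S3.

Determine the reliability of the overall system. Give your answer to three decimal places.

R(A) = exp(−0.0000903 × 2000) = 0.83477
R(B) = exp(−0.0000423 × 2000) = 0.91888
R(C) = exp(−0.0000630 × 2000) = 0.88161
R(D) = exp(−0.000105 × 2000) = 0.81058
R(E) = exp(−0.0000929 × 2000) = 0.83044
Parallel (C and D): 1 − (1 − 0.88161)(1 − 0.81058) = 0.97757
Series (A, B, and [0.97757]): 0.83477 × 0.91888 × 0.97757 = 0.74985
Parallel ([0.74985] and E): 1 − (1 − 0.74985)(1 − 0.83044) = 0.958

0.958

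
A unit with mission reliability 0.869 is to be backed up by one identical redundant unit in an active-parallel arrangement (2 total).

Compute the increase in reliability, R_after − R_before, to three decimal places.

0.114

R_before = 0.869
R_after = 1 − (1 − 0.869)^2 = 0.983
ΔR = 0.983 − 0.869 = 0.114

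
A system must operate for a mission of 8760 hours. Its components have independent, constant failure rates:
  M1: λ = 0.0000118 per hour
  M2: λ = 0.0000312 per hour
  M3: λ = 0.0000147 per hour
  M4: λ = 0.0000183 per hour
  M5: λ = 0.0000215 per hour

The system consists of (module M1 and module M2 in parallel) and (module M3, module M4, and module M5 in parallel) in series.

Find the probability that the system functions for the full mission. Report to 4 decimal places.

0.9735

R(M1) = exp(−0.0000118 × 8760) = 0.901795
R(M2) = exp(−0.0000312 × 8760) = 0.760855
R(M3) = exp(−0.0000147 × 8760) = 0.879174
R(M4) = exp(−0.0000183 × 8760) = 0.851881
R(M5) = exp(−0.0000215 × 8760) = 0.828333
Parallel (M1 and M2): 1 − (1 − 0.901795)(1 − 0.760855) = 0.976515
Parallel (M3, M4, and M5): 1 − (1 − 0.879174)(1 − 0.851881)(1 − 0.828333) = 0.996928
Series ([0.976515] and [0.996928]): 0.976515 × 0.996928 = 0.9735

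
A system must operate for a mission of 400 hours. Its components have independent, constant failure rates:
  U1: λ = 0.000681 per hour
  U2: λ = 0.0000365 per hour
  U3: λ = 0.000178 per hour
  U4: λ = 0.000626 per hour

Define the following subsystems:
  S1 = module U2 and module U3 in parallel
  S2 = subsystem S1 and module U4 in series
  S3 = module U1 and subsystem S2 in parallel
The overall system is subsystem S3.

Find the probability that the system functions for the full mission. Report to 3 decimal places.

R(U1) = exp(−0.000681 × 400) = 0.76155
R(U2) = exp(−0.0000365 × 400) = 0.98551
R(U3) = exp(−0.000178 × 400) = 0.93128
R(U4) = exp(−0.000626 × 400) = 0.77849
Parallel (U2 and U3): 1 − (1 − 0.98551)(1 − 0.93128) = 0.99900
Series ([0.99900] and U4): 0.99900 × 0.77849 = 0.77771
Parallel (U1 and [0.77771]): 1 − (1 − 0.76155)(1 − 0.77771) = 0.947

0.947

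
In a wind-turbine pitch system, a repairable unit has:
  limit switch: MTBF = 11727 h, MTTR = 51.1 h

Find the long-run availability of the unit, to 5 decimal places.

A(limit switch) = MTBF/(MTBF+MTTR) = 11727/(11727+51.1) = 0.99566

0.99566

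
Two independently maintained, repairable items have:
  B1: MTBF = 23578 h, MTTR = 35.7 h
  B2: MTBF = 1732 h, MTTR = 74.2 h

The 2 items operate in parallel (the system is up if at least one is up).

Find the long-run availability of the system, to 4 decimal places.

0.9999

A(B1) = MTBF/(MTBF+MTTR) = 23578/(23578+35.7) = 0.998488
A(B2) = MTBF/(MTBF+MTTR) = 1732/(1732+74.2) = 0.958919
Parallel availability: 1 − (1 − 0.998488)(1 − 0.958919) = 0.9999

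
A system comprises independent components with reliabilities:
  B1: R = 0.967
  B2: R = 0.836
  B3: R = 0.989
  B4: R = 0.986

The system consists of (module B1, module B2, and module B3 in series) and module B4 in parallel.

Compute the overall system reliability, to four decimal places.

Series (B1, B2, and B3): 0.967000 × 0.836000 × 0.989000 = 0.799519
Parallel ([0.799519] and B4): 1 − (1 − 0.799519)(1 − 0.986000) = 0.9972

0.9972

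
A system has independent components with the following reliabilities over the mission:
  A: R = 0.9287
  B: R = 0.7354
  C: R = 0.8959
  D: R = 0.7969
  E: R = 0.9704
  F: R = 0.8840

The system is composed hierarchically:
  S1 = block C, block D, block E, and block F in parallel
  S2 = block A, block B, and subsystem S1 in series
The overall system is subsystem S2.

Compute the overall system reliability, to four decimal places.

0.6829

Parallel (C, D, E, and F): 1 − (1 − 0.895900)(1 − 0.796900)(1 − 0.970400)(1 − 0.884000) = 0.999927
Series (A, B, and [0.999927]): 0.928700 × 0.735400 × 0.999927 = 0.6829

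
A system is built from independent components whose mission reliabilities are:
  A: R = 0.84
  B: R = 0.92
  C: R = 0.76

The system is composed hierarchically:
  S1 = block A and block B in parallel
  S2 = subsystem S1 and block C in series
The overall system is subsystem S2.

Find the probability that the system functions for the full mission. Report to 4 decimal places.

Parallel (A and B): 1 − (1 − 0.840000)(1 − 0.920000) = 0.987200
Series ([0.987200] and C): 0.987200 × 0.760000 = 0.7503

0.7503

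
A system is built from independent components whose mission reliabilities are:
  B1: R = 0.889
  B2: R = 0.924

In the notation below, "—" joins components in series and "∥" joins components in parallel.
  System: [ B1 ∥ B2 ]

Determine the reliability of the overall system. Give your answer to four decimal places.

0.9916

Parallel (B1 and B2): 1 − (1 − 0.889000)(1 − 0.924000) = 0.9916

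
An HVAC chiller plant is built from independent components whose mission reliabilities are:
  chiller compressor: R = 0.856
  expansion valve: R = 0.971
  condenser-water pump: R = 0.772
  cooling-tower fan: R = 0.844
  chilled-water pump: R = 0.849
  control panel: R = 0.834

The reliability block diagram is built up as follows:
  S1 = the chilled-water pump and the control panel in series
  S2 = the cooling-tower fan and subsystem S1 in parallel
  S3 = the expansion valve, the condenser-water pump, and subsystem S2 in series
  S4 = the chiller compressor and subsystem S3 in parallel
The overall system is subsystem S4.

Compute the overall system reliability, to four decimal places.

0.9590

Series (chilled-water pump and control panel): 0.849000 × 0.834000 = 0.708066
Parallel (cooling-tower fan and [0.708066]): 1 − (1 − 0.844000)(1 − 0.708066) = 0.954458
Series (expansion valve, condenser-water pump, and [0.954458]): 0.971000 × 0.772000 × 0.954458 = 0.715473
Parallel (chiller compressor and [0.715473]): 1 − (1 − 0.856000)(1 − 0.715473) = 0.9590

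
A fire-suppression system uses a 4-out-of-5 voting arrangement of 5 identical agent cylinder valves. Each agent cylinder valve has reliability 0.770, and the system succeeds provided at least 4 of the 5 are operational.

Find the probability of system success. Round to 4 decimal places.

R = Σ_{i=4}^{5} C(5,i) p^i (1−p)^{5−i} with p = 0.770
C(5,4)·0.770^4·0.230^1 = 0.404260
C(5,5)·0.770^5·0.230^0 = 0.270678
Sum = 0.6749

0.6749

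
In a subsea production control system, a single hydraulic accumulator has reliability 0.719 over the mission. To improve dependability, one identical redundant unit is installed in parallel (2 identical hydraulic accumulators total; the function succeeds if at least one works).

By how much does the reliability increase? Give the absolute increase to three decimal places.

0.202

R_before = 0.719
R_after = 1 − (1 − 0.719)^2 = 0.921
ΔR = 0.921 − 0.719 = 0.202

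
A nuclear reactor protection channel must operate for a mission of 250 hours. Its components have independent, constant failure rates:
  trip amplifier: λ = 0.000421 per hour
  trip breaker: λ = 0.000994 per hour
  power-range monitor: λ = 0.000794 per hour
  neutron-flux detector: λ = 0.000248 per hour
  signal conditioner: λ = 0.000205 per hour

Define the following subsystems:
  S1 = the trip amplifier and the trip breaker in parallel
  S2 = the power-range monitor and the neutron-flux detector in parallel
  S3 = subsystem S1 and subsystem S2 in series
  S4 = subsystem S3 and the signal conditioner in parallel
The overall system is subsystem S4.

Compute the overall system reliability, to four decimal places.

0.9984

R(trip amplifier) = exp(−0.000421 × 250) = 0.900099
R(trip breaker) = exp(−0.000994 × 250) = 0.779970
R(power-range monitor) = exp(−0.000794 × 250) = 0.819960
R(neutron-flux detector) = exp(−0.000248 × 250) = 0.939883
R(signal conditioner) = exp(−0.000205 × 250) = 0.950041
Parallel (trip amplifier and trip breaker): 1 − (1 − 0.900099)(1 − 0.779970) = 0.978019
Parallel (power-range monitor and neutron-flux detector): 1 − (1 − 0.819960)(1 − 0.939883) = 0.989177
Series ([0.978019] and [0.989177]): 0.978019 × 0.989177 = 0.967434
Parallel ([0.967434] and signal conditioner): 1 − (1 − 0.967434)(1 − 0.950041) = 0.9984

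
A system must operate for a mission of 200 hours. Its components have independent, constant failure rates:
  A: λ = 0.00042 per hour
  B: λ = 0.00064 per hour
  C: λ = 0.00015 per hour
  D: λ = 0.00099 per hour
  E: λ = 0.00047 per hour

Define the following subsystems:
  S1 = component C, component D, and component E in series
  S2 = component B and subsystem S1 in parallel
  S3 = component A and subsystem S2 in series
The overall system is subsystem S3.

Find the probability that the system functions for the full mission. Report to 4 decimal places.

0.8890

R(A) = exp(−0.00042 × 200) = 0.919431
R(B) = exp(−0.00064 × 200) = 0.879853
R(C) = exp(−0.00015 × 200) = 0.970446
R(D) = exp(−0.00099 × 200) = 0.820370
R(E) = exp(−0.00047 × 200) = 0.910283
Series (C, D, and E): 0.970446 × 0.820370 × 0.910283 = 0.724699
Parallel (B and [0.724699]): 1 − (1 − 0.879853)(1 − 0.724699) = 0.966923
Series (A and [0.966923]): 0.919431 × 0.966923 = 0.8890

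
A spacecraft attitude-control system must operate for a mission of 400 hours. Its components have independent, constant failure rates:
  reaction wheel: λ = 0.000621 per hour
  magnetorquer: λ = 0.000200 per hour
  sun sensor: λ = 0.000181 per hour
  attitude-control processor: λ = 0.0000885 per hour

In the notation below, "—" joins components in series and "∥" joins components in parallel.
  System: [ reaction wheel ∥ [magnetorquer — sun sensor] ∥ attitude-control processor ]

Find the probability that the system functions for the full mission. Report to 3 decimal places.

R(reaction wheel) = exp(−0.000621 × 400) = 0.78005
R(magnetorquer) = exp(−0.000200 × 400) = 0.92312
R(sun sensor) = exp(−0.000181 × 400) = 0.93016
R(attitude-control processor) = exp(−0.0000885 × 400) = 0.96522
Series (magnetorquer and sun sensor): 0.92312 × 0.93016 = 0.85865
Parallel (reaction wheel, [0.85865], and attitude-control processor): 1 − (1 − 0.78005)(1 − 0.85865)(1 − 0.96522) = 0.999

0.999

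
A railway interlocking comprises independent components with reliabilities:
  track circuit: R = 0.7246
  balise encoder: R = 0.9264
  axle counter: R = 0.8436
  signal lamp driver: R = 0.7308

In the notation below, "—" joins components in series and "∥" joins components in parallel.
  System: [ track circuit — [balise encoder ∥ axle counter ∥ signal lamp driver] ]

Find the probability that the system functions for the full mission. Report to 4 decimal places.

Parallel (balise encoder, axle counter, and signal lamp driver): 1 − (1 − 0.926400)(1 − 0.843600)(1 − 0.730800) = 0.996901
Series (track circuit and [0.996901]): 0.724600 × 0.996901 = 0.7224

0.7224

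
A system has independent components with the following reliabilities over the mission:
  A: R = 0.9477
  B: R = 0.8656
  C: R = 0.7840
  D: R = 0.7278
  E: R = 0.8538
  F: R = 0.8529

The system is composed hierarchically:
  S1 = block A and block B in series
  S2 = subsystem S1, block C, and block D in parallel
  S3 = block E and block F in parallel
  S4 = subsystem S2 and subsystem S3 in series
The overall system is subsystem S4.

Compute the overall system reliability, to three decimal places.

Series (A and B): 0.94770 × 0.86560 = 0.82033
Parallel ([0.82033], C, and D): 1 − (1 − 0.82033)(1 − 0.78400)(1 − 0.72780) = 0.98944
Parallel (E and F): 1 − (1 − 0.85380)(1 − 0.85290) = 0.97849
Series ([0.98944] and [0.97849]): 0.98944 × 0.97849 = 0.968

0.968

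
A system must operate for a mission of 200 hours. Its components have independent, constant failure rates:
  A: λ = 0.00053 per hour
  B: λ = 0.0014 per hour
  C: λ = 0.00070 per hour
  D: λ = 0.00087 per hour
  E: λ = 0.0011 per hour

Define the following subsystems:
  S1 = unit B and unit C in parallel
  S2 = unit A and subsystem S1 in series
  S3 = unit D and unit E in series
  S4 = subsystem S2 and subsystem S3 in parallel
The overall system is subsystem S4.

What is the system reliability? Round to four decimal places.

0.9579

R(A) = exp(−0.00053 × 200) = 0.899425
R(B) = exp(−0.0014 × 200) = 0.755784
R(C) = exp(−0.00070 × 200) = 0.869358
R(D) = exp(−0.00087 × 200) = 0.840297
R(E) = exp(−0.0011 × 200) = 0.802519
Parallel (B and C): 1 − (1 − 0.755784)(1 − 0.869358) = 0.968095
Series (A and [0.968095]): 0.899425 × 0.968095 = 0.870729
Series (D and E): 0.840297 × 0.802519 = 0.674354
Parallel ([0.870729] and [0.674354]): 1 − (1 − 0.870729)(1 − 0.674354) = 0.9579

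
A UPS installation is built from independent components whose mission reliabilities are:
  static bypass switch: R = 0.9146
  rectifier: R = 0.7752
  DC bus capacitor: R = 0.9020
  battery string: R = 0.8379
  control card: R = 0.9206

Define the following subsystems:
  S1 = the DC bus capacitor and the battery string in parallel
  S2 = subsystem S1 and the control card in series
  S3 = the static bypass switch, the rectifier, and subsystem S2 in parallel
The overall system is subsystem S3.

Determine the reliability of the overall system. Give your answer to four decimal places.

0.9982

Parallel (DC bus capacitor and battery string): 1 − (1 − 0.902000)(1 − 0.837900) = 0.984114
Series ([0.984114] and control card): 0.984114 × 0.920600 = 0.905975
Parallel (static bypass switch, rectifier, and [0.905975]): 1 − (1 − 0.914600)(1 − 0.775200)(1 − 0.905975) = 0.9982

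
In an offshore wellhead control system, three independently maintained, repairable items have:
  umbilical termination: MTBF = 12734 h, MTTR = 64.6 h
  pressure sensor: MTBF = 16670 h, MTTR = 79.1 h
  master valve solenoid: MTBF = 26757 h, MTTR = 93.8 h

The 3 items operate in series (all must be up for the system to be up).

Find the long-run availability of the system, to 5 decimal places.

0.98679

A(umbilical termination) = MTBF/(MTBF+MTTR) = 12734/(12734+64.6) = 0.994953
A(pressure sensor) = MTBF/(MTBF+MTTR) = 16670/(16670+79.1) = 0.995277
A(master valve solenoid) = MTBF/(MTBF+MTTR) = 26757/(26757+93.8) = 0.996507
Series availability: 0.994953 × 0.995277 × 0.996507 = 0.98679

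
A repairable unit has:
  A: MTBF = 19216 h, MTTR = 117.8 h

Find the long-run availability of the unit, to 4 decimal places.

A(A) = MTBF/(MTBF+MTTR) = 19216/(19216+117.8) = 0.9939

0.9939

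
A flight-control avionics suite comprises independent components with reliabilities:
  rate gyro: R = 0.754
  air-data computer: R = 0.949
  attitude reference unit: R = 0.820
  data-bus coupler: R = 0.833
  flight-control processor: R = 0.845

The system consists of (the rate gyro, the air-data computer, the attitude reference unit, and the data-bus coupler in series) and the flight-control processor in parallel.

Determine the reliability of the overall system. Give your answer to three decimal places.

0.921

Series (rate gyro, air-data computer, attitude reference unit, and data-bus coupler): 0.75400 × 0.94900 × 0.82000 × 0.83300 = 0.48876
Parallel ([0.48876] and flight-control processor): 1 − (1 − 0.48876)(1 − 0.84500) = 0.921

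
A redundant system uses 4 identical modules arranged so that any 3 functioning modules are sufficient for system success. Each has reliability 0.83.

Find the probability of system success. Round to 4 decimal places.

0.8634

R = Σ_{i=3}^{4} C(4,i) p^i (1−p)^{4−i} with p = 0.83
C(4,3)·0.83^3·0.17^1 = 0.388815
C(4,4)·0.83^4·0.17^0 = 0.474583
Sum = 0.8634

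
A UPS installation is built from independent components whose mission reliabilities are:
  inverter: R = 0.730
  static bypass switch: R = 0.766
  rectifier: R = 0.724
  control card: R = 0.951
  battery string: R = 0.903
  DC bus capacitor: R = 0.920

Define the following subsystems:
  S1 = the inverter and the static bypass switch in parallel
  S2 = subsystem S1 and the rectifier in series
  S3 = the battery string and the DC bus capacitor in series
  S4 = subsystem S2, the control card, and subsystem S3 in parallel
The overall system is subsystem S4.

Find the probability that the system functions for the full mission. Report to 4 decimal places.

0.9973

Parallel (inverter and static bypass switch): 1 − (1 − 0.730000)(1 − 0.766000) = 0.936820
Series ([0.936820] and rectifier): 0.936820 × 0.724000 = 0.678258
Series (battery string and DC bus capacitor): 0.903000 × 0.920000 = 0.830760
Parallel ([0.678258], control card, and [0.830760]): 1 − (1 − 0.678258)(1 − 0.951000)(1 − 0.830760) = 0.9973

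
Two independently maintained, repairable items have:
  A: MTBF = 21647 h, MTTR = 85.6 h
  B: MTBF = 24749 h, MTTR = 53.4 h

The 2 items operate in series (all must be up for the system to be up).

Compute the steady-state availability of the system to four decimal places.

A(A) = MTBF/(MTBF+MTTR) = 21647/(21647+85.6) = 0.996061
A(B) = MTBF/(MTBF+MTTR) = 24749/(24749+53.4) = 0.997847
Series availability: 0.996061 × 0.997847 = 0.9939

0.9939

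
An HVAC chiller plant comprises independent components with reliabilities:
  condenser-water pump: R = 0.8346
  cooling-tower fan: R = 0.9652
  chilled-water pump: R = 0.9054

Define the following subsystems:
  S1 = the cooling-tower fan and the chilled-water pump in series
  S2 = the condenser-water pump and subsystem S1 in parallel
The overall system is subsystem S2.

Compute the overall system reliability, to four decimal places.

0.9791

Series (cooling-tower fan and chilled-water pump): 0.965200 × 0.905400 = 0.873892
Parallel (condenser-water pump and [0.873892]): 1 − (1 − 0.834600)(1 − 0.873892) = 0.9791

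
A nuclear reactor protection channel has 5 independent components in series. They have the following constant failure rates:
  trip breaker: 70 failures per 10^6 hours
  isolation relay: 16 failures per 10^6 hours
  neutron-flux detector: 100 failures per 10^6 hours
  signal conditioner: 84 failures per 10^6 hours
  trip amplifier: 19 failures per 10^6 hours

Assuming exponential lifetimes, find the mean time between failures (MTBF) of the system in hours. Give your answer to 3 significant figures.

Series of exponential components: λ_sys = Σ λ_i
λ_sys = 0.000070 + 0.000016 + 0.00010 + 0.000084 + 0.000019 = 2.8900e-04 /h
MTBF = 1 / λ_sys = 3460 h

3460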